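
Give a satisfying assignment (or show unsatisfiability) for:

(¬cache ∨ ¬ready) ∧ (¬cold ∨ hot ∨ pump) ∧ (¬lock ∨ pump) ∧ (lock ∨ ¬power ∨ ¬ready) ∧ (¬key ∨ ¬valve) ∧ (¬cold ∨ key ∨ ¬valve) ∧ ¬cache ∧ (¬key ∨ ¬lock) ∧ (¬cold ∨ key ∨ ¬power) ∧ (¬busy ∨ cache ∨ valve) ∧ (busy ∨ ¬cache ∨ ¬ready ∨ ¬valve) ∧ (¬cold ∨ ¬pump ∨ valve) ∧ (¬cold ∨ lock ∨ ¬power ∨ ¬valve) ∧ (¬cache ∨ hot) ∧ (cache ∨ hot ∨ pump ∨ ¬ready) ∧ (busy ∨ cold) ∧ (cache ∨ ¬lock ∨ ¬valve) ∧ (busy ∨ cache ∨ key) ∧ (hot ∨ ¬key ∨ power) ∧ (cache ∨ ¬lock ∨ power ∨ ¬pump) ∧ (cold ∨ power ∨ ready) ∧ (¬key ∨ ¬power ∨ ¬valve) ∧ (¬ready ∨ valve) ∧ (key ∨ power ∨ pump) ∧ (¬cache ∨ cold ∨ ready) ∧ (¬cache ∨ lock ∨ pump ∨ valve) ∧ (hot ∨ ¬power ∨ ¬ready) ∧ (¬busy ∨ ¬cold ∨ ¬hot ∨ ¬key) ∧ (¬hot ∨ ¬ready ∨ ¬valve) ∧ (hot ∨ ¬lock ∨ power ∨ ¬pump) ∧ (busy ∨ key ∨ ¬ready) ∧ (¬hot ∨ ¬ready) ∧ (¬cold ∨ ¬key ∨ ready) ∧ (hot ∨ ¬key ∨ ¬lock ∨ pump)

Unit clause (¬cache) forces cache = False.
Try lock = True:
  (¬lock ∨ pump) forces pump = True.
  (¬key ∨ ¬lock) forces key = False.
  (cache ∨ ¬lock ∨ ¬valve) forces valve = False.
  (¬busy ∨ cache ∨ valve) forces busy = False.
  clause (busy ∨ cache ∨ key) is falsified — backtrack.
So lock = False.
Set valve = True.
  then (¬key ∨ ¬valve) forces key = False.
  then (¬cold ∨ key ∨ ¬valve) forces cold = False.
  then (busy ∨ cold) forces busy = True.
Set power = True.
  then (lock ∨ ¬power ∨ ¬ready) forces ready = False.
Set hot = False.
Set pump = False.
All clauses satisfied.

lock=F, valve=T, power=T, hot=F, cold=F, cache=F, key=F, busy=T, ready=F, pump=F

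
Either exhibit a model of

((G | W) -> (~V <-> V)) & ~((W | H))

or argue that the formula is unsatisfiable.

W = False, H = False, V = False, G = False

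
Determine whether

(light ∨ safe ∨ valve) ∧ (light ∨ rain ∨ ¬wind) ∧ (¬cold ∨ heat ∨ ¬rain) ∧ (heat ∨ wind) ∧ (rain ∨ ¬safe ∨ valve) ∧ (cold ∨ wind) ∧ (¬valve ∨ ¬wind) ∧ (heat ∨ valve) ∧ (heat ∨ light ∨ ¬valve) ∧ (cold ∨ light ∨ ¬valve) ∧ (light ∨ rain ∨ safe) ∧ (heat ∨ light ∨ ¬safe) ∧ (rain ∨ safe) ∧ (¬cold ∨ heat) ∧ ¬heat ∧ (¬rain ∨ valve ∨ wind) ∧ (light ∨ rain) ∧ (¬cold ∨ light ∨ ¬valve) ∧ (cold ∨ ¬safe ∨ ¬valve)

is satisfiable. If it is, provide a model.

Unsatisfiable — no assignment works.

Case heat = True:
  Clause (¬heat) is falsified — contradiction.
Case heat = False:
  (heat ∨ wind) forces wind = True.
  (¬valve ∨ ¬wind) forces valve = False.
  Clause (heat ∨ valve) is falsified — contradiction.
Both cases fail, so the formula is unsatisfiable.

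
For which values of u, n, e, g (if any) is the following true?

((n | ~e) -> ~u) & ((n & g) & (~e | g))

u = False, n = True, e = True, g = True

  (n | ~e) -> ~u = True
    n | ~e = True
      ~e = False
    ~u = True
  (n & g) & (~e | g) = True
    n & g = True
    ~e | g = True
      ~e = False
Both conjuncts True, so the formula holds.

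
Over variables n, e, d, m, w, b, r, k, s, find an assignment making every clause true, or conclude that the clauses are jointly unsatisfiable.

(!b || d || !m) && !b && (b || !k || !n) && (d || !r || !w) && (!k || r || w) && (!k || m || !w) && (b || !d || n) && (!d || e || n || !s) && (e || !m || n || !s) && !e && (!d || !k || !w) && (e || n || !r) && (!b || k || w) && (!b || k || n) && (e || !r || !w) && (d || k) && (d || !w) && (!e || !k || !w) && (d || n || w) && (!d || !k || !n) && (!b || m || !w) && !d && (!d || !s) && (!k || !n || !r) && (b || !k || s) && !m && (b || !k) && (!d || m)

Case e = True:
  Clause (!e) is falsified — contradiction.
Case e = False:
  (!b) forces b = False.
  (!d) forces d = False.
  (d || k) forces k = True.
  Clause (b || !k) is falsified — contradiction.
Both cases fail, so the formula is unsatisfiable.

Unsatisfiable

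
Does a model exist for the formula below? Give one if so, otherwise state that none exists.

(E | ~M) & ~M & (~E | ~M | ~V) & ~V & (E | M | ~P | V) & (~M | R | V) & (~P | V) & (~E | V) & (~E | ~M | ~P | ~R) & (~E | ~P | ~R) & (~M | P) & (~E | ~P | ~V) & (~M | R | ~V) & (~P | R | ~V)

E = False, P = False, M = False, R = False, V = False

Unit clause (~M) forces M = False.
Unit clause (~V) forces V = False.
In (~P | V) only ~P is left, so P = False.
In (~E | V) only ~E is left, so E = False.
Set R = False.
All clauses satisfied.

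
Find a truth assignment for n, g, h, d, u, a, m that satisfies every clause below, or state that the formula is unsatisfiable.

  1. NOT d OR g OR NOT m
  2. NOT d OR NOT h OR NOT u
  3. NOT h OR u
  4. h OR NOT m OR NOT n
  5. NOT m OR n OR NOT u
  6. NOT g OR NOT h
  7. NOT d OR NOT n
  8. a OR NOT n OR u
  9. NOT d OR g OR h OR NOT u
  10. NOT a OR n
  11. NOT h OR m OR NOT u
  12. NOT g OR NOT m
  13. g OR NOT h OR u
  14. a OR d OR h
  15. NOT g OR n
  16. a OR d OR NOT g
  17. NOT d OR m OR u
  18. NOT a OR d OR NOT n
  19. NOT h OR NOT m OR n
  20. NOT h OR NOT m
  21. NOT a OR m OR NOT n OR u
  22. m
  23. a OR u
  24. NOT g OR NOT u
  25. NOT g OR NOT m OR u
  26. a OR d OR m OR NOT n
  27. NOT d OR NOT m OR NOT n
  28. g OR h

The formula is unsatisfiable.

Case m = True:
  (NOT g OR NOT m) forces g = False.
  (NOT d OR g OR NOT m) forces d = False.
  (NOT h OR NOT m) forces h = False.
  Clause (g OR h) is falsified — contradiction.
Case m = False:
  Clause (m) is falsified — contradiction.
Both cases fail, so the formula is unsatisfiable.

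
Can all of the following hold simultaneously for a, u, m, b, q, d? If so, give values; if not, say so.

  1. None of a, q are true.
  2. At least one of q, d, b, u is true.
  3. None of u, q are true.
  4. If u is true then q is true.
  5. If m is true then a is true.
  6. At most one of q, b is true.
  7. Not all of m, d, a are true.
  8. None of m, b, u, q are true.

a: False, u: False, m: False, b: False, q: False, d: True

  (1) {a, q}: 0 true — none ✓
  (2) {q, d, b, u}: 1 true — at least one ✓
  (3) {u, q}: 0 true — none ✓
  (4) u=F ⇒ q: vacuous ✓
  (5) m=F ⇒ a: vacuous ✓
  (6) {q, b}: 0 true — at most one ✓
  (7) {m, d, a}: 1/3 true — not all ✓
  (8) {m, b, u, q}: 0 true — none ✓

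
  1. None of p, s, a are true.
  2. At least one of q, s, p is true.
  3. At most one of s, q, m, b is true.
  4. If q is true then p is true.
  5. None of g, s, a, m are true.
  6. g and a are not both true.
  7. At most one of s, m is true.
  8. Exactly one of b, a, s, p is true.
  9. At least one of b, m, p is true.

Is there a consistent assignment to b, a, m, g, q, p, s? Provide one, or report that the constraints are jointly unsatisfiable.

Case q = True:
  (1) forces p = False.
  Constraint (4) is violated (q=T, p=F) — contradiction.
Case q = False:
  (1) forces p = False.
  (1) forces s = False.
  Constraint (2) is violated (q=F, s=F, p=F) — contradiction.
Both cases fail — unsatisfiable.

Unsatisfiable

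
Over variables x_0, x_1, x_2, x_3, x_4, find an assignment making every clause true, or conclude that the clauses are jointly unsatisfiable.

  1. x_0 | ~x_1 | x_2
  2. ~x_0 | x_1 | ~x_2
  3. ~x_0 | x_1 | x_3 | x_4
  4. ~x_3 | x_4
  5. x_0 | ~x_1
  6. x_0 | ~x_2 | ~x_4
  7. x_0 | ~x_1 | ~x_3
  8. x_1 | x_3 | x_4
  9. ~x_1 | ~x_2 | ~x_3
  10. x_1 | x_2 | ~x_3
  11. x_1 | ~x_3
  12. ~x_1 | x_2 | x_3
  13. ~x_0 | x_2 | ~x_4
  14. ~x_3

x_0 = False; x_1 = False; x_2 = False; x_3 = False; x_4 = True

Unit clause (~x_3) forces x_3 = False.
Set x_0 = False.
  then (x_0 | ~x_1) forces x_1 = False.
  then (x_1 | x_3 | x_4) forces x_4 = True.
  then (x_0 | ~x_2 | ~x_4) forces x_2 = False.
All clauses satisfied.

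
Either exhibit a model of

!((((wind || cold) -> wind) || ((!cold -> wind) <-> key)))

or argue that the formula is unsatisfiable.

wind: False, cold: True, key: False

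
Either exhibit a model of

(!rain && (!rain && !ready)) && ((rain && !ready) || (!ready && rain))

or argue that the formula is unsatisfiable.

Case rain = True: the conjunct !rain is False.
Case rain = False: the conjunct (rain && !ready) || (!ready && rain) becomes (False && !ready) || (!ready && False) = False.
Both cases fail — unsatisfiable.

No satisfying assignment exists.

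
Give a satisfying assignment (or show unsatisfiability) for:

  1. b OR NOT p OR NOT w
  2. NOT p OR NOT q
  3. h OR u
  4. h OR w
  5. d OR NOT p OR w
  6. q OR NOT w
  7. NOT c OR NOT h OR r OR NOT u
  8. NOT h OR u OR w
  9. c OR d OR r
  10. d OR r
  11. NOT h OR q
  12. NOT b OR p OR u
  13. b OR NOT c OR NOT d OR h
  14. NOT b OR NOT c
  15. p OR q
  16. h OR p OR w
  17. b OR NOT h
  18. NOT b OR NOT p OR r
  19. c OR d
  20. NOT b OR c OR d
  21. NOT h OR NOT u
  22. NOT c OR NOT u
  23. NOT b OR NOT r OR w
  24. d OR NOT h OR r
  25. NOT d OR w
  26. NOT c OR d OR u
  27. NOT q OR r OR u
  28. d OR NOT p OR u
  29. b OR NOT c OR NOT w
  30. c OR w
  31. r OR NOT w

c = False, p = False, u = True, w = True, q = True, b = False, h = False, d = True, r = True

Try c = True:
  (NOT b OR NOT c) forces b = False.
  (b OR NOT h) forces h = False.
  (h OR u) forces u = True.
  clause (NOT c OR NOT u) is falsified — backtrack.
So c = False.
  then (c OR d) forces d = True.
  then (NOT d OR w) forces w = True.
  then (r OR NOT w) forces r = True.
  then (q OR NOT w) forces q = True.
  then (NOT p OR NOT q) forces p = False.
Set u = True.
  then (NOT h OR NOT u) forces h = False.
Set b = False.
All clauses satisfied.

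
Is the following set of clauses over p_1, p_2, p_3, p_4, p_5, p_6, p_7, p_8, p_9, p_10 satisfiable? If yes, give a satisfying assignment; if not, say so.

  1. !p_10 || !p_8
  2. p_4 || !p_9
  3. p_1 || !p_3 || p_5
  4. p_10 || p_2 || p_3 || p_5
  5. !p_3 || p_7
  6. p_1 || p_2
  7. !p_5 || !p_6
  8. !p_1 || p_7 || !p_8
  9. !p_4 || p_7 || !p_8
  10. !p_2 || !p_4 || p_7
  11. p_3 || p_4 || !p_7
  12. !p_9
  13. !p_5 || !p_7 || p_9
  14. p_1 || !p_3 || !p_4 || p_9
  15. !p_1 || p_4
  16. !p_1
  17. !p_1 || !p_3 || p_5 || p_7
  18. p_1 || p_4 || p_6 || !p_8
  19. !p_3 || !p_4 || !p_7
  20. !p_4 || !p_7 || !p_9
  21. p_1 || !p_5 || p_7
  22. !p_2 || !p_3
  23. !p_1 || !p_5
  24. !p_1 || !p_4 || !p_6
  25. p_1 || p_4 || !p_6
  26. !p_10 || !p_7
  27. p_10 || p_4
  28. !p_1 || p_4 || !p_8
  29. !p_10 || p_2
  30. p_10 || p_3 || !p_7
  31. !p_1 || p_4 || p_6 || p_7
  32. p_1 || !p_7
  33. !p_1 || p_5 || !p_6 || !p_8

Unit clause (!p_9) forces p_9 = False.
Unit clause (!p_1) forces p_1 = False.
In (p_1 || !p_7) only !p_7 is left, so p_7 = False.
In (!p_3 || p_7) only !p_3 is left, so p_3 = False.
In (p_1 || p_2) only p_2 is left, so p_2 = True.
In (!p_2 || !p_4 || p_7) only !p_4 is left, so p_4 = False.
In (p_1 || !p_5 || p_7) only !p_5 is left, so p_5 = False.
In (p_1 || p_4 || !p_6) only !p_6 is left, so p_6 = False.
In (p_10 || p_4) only p_10 is left, so p_10 = True.
In (!p_10 || !p_8) only !p_8 is left, so p_8 = False.
All clauses satisfied.

p_1: False, p_2: True, p_3: False, p_4: False, p_5: False, p_6: False, p_7: False, p_8: False, p_9: False, p_10: True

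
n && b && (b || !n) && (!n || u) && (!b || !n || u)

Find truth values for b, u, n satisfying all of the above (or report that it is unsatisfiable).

b = True, u = True, n = True

Unit clause (n) forces n = True.
Unit clause (b) forces b = True.
In (!n || u) only u is left, so u = True.
Check each clause:
  (n): n holds.
  (b): b holds.
  (b || !n): b holds.
  (!n || u): u holds.
  (!b || !n || u): u holds.
All clauses satisfied.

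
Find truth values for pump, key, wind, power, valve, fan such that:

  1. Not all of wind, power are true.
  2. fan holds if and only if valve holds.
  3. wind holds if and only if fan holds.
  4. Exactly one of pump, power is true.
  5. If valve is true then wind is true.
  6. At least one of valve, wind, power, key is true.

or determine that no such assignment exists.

pump = True, key = True, wind = False, power = False, valve = False, fan = False

  (1) {wind, power}: 0/2 true — not all ✓
  (2) fan=F, valve=F — same ✓
  (3) wind=F, fan=F — same ✓
  (4) {pump, power}: 1 true — exactly one ✓
  (5) valve=F ⇒ wind: vacuous ✓
  (6) {valve, wind, power, key}: 1 true — at least one ✓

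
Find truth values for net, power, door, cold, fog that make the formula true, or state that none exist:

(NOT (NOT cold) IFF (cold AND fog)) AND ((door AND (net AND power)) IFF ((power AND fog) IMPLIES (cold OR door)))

net=F, power=T, door=F, cold=F, fog=T

  NOT (NOT cold) IFF (cold AND fog) = True
    NOT (NOT cold) = False
      NOT cold = True
    cold AND fog = False
  (door AND (net AND power)) IFF ((power AND fog) IMPLIES (cold OR door)) = True
    door AND (net AND power) = False
      net AND power = False
    (power AND fog) IMPLIES (cold OR door) = False
      power AND fog = True
      cold OR door = False
Both conjuncts True, so the formula holds.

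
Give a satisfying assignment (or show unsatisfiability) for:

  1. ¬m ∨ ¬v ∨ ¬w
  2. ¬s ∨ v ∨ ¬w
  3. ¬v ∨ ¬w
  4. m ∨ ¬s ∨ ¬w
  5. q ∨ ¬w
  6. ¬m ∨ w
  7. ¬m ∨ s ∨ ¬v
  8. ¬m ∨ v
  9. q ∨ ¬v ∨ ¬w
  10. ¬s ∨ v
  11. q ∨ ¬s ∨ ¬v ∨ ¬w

Set w = False.
  then (¬m ∨ w) forces m = False.
Set s = False.
Set v = False.
Set q = True.
All clauses satisfied.

w: False, s: False, v: False, q: True, m: False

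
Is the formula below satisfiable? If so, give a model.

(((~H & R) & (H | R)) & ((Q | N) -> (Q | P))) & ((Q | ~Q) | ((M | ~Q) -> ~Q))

M=F, H=F, R=T, N=F, P=F, Q=T

  ((~H & R) & (H | R)) & ((Q | N) -> (Q | P)) = True
    (~H & R) & (H | R) = True
      ~H & R = True
        ~H = True
      H | R = True
    (Q | N) -> (Q | P) = True
      Q | N = True
      Q | P = True
  (Q | ~Q) | ((M | ~Q) -> ~Q) = True
    Q | ~Q = True
      ~Q = False
    (M | ~Q) -> ~Q = True
      M | ~Q = False
        ~Q = False
      ~Q = False
Both conjuncts True, so the formula holds.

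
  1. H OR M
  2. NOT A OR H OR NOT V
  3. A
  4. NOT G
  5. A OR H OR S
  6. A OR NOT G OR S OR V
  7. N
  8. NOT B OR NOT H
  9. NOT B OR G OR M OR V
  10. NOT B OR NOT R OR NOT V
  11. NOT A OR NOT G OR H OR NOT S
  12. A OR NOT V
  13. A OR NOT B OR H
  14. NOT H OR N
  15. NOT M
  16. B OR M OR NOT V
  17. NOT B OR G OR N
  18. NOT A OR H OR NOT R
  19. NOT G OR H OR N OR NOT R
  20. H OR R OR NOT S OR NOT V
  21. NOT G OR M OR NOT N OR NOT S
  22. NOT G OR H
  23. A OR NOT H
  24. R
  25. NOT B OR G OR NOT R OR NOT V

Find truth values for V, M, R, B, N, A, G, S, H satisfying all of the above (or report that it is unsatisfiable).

Unit clause (A) forces A = True.
Unit clause (NOT G) forces G = False.
Unit clause (N) forces N = True.
Unit clause (NOT M) forces M = False.
Unit clause (R) forces R = True.
In (H OR M) only H is left, so H = True.
In (NOT B OR NOT H) only NOT B is left, so B = False.
In (B OR M OR NOT V) only NOT V is left, so V = False.
Set S = False.
All clauses satisfied.

V = False, M = False, R = True, B = False, N = True, A = True, G = False, S = False, H = True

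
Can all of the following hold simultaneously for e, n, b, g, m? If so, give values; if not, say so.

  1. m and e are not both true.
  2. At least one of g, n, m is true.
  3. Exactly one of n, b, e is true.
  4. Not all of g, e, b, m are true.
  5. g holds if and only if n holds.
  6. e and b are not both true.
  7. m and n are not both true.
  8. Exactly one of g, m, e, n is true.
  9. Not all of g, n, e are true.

e: False; n: False; b: True; g: False; m: True

  (1) m=T, e=F — not both ✓
  (2) {g, n, m}: 1 true — at least one ✓
  (3) {n, b, e}: 1 true — exactly one ✓
  (4) {g, e, b, m}: 2/4 true — not all ✓
  (5) g=F, n=F — same ✓
  (6) e=F, b=T — not both ✓
  (7) m=T, n=F — not both ✓
  (8) {g, m, e, n}: 1 true — exactly one ✓
  (9) {g, n, e}: 0/3 true — not all ✓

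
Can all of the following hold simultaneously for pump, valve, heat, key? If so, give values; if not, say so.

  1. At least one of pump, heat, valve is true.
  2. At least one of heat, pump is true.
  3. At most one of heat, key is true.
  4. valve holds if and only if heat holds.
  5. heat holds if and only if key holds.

pump: True; valve: False; heat: False; key: False

  (1) {pump, heat, valve}: 1 true — at least one ✓
  (2) {heat, pump}: 1 true — at least one ✓
  (3) {heat, key}: 0 true — at most one ✓
  (4) valve=F, heat=F — same ✓
  (5) heat=F, key=F — same ✓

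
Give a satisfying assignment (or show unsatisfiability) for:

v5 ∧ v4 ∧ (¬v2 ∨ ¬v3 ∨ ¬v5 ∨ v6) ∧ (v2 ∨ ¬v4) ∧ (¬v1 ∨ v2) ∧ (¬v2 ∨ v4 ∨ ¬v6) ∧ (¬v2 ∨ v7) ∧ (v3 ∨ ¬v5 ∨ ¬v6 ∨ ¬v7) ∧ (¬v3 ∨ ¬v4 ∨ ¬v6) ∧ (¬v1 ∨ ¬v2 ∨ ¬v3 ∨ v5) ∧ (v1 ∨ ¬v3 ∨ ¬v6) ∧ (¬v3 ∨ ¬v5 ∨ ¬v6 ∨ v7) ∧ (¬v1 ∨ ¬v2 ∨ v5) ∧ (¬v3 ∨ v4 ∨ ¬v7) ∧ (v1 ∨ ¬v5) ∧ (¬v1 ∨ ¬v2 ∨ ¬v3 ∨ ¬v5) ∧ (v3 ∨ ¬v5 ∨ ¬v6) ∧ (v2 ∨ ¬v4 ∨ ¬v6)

Unit clause (v5) forces v5 = True.
Unit clause (v4) forces v4 = True.
In (v2 ∨ ¬v4) only v2 is left, so v2 = True.
In (¬v2 ∨ v7) only v7 is left, so v7 = True.
In (v1 ∨ ¬v5) only v1 is left, so v1 = True.
In (¬v1 ∨ ¬v2 ∨ ¬v3 ∨ ¬v5) only ¬v3 is left, so v3 = False.
In (v3 ∨ ¬v5 ∨ ¬v6) only ¬v6 is left, so v6 = False.
All clauses satisfied.

v1 = True, v2 = True, v3 = False, v4 = True, v5 = True, v6 = False, v7 = True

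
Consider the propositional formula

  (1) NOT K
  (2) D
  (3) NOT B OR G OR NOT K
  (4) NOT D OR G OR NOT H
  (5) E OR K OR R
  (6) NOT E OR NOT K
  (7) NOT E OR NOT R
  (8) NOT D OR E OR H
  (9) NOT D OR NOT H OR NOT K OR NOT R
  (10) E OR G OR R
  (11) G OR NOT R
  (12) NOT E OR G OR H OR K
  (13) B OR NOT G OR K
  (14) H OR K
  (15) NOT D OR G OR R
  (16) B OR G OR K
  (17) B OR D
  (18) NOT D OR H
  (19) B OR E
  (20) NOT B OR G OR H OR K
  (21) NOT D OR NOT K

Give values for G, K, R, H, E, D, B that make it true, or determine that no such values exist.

Unit clause (NOT K) forces K = False.
Unit clause (D) forces D = True.
In (H OR K) only H is left, so H = True.
In (NOT D OR G OR NOT H) only G is left, so G = True.
In (B OR NOT G OR K) only B is left, so B = True.
Set R = False.
  then (E OR K OR R) forces E = True.
All clauses satisfied.

G = True, K = False, R = False, H = True, E = True, D = True, B = True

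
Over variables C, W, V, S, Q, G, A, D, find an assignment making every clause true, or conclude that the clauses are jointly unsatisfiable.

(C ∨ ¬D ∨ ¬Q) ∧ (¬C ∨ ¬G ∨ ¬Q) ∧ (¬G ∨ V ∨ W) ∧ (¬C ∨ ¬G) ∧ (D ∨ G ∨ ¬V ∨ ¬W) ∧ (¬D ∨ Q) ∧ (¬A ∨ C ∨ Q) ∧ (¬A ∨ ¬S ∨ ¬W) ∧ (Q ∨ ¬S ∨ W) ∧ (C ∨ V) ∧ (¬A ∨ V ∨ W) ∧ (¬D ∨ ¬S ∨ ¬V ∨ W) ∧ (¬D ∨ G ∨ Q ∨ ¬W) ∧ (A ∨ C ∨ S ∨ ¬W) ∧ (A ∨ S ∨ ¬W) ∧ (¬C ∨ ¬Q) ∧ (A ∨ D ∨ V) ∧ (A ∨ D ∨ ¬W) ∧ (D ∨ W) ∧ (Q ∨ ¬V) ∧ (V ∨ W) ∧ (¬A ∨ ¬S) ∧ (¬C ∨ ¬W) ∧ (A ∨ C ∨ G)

Set C = False.
  then (C ∨ V) forces V = True.
  then (Q ∨ ¬V) forces Q = True.
  then (C ∨ ¬D ∨ ¬Q) forces D = False.
  then (D ∨ W) forces W = True.
  then (D ∨ G ∨ ¬V ∨ ¬W) forces G = True.
  then (A ∨ D ∨ ¬W) forces A = True.
  then (¬A ∨ ¬S) forces S = False.
All clauses satisfied.

C = False, W = True, V = True, S = False, Q = True, G = True, A = True, D = False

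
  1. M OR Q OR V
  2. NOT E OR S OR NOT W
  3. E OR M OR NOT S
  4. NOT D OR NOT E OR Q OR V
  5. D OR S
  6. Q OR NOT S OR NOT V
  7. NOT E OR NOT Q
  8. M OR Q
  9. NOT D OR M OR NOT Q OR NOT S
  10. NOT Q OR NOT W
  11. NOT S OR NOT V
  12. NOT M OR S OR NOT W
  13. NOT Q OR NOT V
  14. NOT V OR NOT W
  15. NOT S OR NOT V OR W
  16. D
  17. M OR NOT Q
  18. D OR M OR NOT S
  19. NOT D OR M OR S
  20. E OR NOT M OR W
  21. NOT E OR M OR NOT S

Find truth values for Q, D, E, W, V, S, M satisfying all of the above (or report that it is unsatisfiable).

Unit clause (D) forces D = True.
Try Q = True:
  (NOT E OR NOT Q) forces E = False.
  (NOT Q OR NOT W) forces W = False.
  (NOT Q OR NOT V) forces V = False.
  (M OR NOT Q) forces M = True.
  clause (E OR NOT M OR W) is falsified — backtrack.
So Q = False.
  then (M OR Q) forces M = True.
Set E = False.
  then (E OR NOT M OR W) forces W = True.
  then (NOT M OR S OR NOT W) forces S = True.
  then (NOT V OR NOT W) forces V = False.
All clauses satisfied.

Q=F; D=T; E=F; W=T; V=F; S=T; M=T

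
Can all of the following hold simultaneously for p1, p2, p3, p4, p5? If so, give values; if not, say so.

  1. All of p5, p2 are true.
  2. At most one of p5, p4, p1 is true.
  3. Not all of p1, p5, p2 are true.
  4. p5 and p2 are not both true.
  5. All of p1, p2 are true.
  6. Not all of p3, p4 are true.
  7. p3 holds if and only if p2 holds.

Case p1 = True:
  (1) forces p5 = True.
  Constraint (2) is violated (p5=T, p1=T) — contradiction.
Case p1 = False:
  Constraint (5) is violated (p1=F) — contradiction.
Both cases fail — unsatisfiable.

UNSATISFIABLE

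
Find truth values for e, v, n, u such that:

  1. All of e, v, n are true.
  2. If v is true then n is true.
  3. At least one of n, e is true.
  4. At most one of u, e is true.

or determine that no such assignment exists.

e = True; v = True; n = True; u = False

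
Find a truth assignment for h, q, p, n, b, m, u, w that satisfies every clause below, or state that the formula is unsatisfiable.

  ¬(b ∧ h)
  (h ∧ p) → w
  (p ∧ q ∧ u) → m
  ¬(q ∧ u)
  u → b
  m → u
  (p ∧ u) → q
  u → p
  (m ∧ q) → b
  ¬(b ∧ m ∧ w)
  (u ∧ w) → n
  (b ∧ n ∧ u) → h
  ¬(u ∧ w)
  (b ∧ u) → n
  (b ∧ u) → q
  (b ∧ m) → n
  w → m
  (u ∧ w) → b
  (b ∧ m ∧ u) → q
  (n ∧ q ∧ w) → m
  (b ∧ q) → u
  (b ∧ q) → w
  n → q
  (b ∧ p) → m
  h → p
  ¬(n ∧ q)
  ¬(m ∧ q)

h=F; q=F; p=T; n=F; b=F; m=F; u=F; w=F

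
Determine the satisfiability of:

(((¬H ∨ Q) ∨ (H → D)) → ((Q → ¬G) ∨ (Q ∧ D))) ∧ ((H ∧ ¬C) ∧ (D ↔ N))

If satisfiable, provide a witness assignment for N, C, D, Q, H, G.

N=F, C=F, D=F, Q=F, H=T, G=T

  ((¬H ∨ Q) ∨ (H → D)) → ((Q → ¬G) ∨ (Q ∧ D)) = True
    (¬H ∨ Q) ∨ (H → D) = False
      ¬H ∨ Q = False
        ¬H = False
      H → D = False
    (Q → ¬G) ∨ (Q ∧ D) = True
      Q → ¬G = True
        ¬G = False
      Q ∧ D = False
  (H ∧ ¬C) ∧ (D ↔ N) = True
    H ∧ ¬C = True
      ¬C = True
    D ↔ N = True
Both conjuncts True, so the formula holds.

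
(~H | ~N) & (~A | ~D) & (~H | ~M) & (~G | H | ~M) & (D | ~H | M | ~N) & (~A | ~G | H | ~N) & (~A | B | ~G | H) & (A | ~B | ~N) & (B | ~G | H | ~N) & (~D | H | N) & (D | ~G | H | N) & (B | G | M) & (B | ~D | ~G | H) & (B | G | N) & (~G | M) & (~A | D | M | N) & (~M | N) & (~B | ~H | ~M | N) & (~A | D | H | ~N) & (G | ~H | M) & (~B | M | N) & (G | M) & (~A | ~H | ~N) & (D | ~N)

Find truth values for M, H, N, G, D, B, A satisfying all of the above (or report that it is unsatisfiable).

Try M = False:
  (~G | M) forces G = False.
  clause (G | M) is falsified — backtrack.
So M = True.
  then (~H | ~M) forces H = False.
  then (~G | H | ~M) forces G = False.
  then (~M | N) forces N = True.
  then (D | ~N) forces D = True.
  then (~A | ~D) forces A = False.
  then (A | ~B | ~N) forces B = False.
All clauses satisfied.

M = True; H = False; N = True; G = False; D = True; B = False; A = False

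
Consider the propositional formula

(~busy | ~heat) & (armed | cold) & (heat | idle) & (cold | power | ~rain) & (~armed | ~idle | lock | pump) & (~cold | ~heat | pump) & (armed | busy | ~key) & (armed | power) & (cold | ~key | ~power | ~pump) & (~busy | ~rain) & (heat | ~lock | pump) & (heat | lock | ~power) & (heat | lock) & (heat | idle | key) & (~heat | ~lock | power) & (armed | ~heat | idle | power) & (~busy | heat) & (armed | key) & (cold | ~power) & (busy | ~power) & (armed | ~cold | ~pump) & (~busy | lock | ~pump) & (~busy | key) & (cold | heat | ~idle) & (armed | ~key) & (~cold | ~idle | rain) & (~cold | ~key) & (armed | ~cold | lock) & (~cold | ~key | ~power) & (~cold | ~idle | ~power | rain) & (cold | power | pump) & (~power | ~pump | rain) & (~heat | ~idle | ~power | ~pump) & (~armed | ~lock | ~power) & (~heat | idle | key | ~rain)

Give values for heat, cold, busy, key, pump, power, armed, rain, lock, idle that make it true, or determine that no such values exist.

Set heat = True.
  then (~busy | ~heat) forces busy = False.
  then (busy | ~power) forces power = False.
  then (armed | power) forces armed = True.
  then (~heat | ~lock | power) forces lock = False.
Set cold = False.
  then (cold | power | ~rain) forces rain = False.
  then (cold | power | pump) forces pump = True.
Set key = False.
Set idle = True.
All clauses satisfied.

heat = True; cold = False; busy = False; key = False; pump = True; power = False; armed = True; rain = False; lock = False; idle = True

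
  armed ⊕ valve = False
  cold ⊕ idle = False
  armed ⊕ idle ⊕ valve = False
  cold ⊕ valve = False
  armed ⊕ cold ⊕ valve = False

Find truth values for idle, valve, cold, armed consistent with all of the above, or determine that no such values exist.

idle: False, valve: False, cold: False, armed: False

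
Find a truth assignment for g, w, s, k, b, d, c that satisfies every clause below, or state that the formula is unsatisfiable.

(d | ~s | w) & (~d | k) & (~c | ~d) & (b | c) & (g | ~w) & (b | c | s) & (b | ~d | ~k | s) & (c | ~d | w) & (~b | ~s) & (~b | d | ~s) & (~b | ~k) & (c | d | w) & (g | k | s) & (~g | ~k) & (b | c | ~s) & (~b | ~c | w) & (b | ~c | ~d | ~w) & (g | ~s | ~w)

Set g = False.
  then (g | ~w) forces w = False.
Try s = True:
  (d | ~s | w) forces d = True.
  (~d | k) forces k = True.
  (~c | ~d) forces c = False.
  clause (c | ~d | w) is falsified — backtrack.
So s = False.
  then (g | k | s) forces k = True.
  then (~b | ~k) forces b = False.
  then (b | c) forces c = True.
  then (b | ~d | ~k | s) forces d = False.
All clauses satisfied.

g=F; w=F; s=F; k=T; b=F; d=F; c=T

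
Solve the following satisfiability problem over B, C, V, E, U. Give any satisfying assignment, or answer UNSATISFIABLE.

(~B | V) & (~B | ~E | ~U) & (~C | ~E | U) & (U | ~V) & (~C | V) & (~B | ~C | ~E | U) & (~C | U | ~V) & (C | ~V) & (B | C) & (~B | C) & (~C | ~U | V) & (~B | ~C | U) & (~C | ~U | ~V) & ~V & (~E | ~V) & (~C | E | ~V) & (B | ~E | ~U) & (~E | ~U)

No satisfying assignment exists.

Case V = True:
  Clause (~V) is falsified — contradiction.
Case V = False:
  (~B | V) forces B = False.
  (~C | V) forces C = False.
  Clause (B | C) is falsified — contradiction.
Both cases fail, so the formula is unsatisfiable.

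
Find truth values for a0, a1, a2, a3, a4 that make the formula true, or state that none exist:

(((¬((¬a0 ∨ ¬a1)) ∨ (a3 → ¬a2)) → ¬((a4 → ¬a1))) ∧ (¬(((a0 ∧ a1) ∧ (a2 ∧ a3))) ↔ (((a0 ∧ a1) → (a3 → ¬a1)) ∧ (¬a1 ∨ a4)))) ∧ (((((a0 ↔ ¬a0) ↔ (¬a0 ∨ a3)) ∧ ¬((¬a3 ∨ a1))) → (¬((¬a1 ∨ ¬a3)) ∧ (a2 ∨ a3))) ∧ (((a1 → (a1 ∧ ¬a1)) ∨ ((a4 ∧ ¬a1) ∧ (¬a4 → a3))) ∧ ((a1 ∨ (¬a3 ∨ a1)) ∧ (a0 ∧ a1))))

Case a1 = True: the conjunct (a1 → (a1 ∧ ¬a1)) ∨ ((a4 ∧ ¬a1) ∧ (¬a4 → a3)) becomes (True → False) ∨ (False ∧ (¬a4 → a3)) = False.
Case a1 = False: the conjunct a1 is False.
Both cases fail — unsatisfiable.

Unsatisfiable — no assignment works.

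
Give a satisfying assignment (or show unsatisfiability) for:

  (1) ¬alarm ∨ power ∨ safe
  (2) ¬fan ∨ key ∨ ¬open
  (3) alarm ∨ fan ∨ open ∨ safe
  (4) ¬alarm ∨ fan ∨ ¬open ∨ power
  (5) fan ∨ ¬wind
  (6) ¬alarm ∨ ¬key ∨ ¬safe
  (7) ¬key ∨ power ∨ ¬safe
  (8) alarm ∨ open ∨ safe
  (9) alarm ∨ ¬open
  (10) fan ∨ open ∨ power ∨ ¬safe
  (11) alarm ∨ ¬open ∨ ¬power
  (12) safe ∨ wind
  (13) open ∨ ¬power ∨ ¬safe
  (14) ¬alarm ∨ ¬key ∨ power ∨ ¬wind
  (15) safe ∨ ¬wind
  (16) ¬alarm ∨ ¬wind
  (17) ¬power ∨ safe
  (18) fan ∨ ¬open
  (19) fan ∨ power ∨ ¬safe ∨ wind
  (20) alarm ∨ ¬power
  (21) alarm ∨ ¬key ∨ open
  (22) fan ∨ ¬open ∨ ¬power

alarm = True, key = False, open = False, wind = False, power = False, safe = True, fan = True

Set alarm = True.
  then (¬alarm ∨ ¬wind) forces wind = False.
  then (safe ∨ wind) forces safe = True.
  then (¬alarm ∨ ¬key ∨ ¬safe) forces key = False.
Try open = True:
  (¬fan ∨ key ∨ ¬open) forces fan = False.
  clause (fan ∨ ¬open) is falsified — backtrack.
So open = False.
  then (open ∨ ¬power ∨ ¬safe) forces power = False.
  then (fan ∨ power ∨ ¬safe ∨ wind) forces fan = True.
All clauses satisfied.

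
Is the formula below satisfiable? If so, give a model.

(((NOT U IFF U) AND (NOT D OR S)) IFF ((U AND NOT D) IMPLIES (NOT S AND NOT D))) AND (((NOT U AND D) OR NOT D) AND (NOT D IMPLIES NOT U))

Case U = True: the formula simplifies to NOT ((NOT D IMPLIES (NOT S AND NOT D))) AND (NOT D AND D).
  D = True: the conjunct NOT ((NOT D IMPLIES (NOT S AND NOT D))) becomes NOT ((False IMPLIES False)) = False.
  D = False: the conjunct D is False.
Case U = False: the conjunct ((NOT U IFF U) AND (NOT D OR S)) IFF ((U AND NOT D) IMPLIES (NOT S AND NOT D)) becomes (False AND (NOT D OR S)) IFF (False IMPLIES (NOT S AND NOT D)) = False.
Both cases fail — unsatisfiable.

The formula is unsatisfiable.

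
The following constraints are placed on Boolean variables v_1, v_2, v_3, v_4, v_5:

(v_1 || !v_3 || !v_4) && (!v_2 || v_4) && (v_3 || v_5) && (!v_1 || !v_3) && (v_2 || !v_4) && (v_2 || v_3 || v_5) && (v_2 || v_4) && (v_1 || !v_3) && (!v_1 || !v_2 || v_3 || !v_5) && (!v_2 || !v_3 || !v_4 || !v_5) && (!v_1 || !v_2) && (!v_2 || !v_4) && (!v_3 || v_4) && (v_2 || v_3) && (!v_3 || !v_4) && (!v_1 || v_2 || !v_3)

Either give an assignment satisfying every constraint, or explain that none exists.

The formula is unsatisfiable.

Case v_2 = True:
  (!v_2 || v_4) forces v_4 = True.
  Clause (!v_2 || !v_4) is falsified — contradiction.
Case v_2 = False:
  (v_2 || !v_4) forces v_4 = False.
  Clause (v_2 || v_4) is falsified — contradiction.
Both cases fail, so the formula is unsatisfiable.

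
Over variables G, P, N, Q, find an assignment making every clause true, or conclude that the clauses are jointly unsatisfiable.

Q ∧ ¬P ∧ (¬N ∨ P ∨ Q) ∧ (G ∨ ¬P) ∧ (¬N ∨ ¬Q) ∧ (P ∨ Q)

Unit clause (Q) forces Q = True.
Unit clause (¬P) forces P = False.
In (¬N ∨ ¬Q) only ¬N is left, so N = False.
Set G = False.
Check each clause:
  (Q): Q holds.
  (¬P): ¬P holds.
  (¬N ∨ P ∨ Q): ¬N holds.
  (G ∨ ¬P): ¬P holds.
  (¬N ∨ ¬Q): ¬N holds.
  (P ∨ Q): Q holds.
All clauses satisfied.

G = False, P = False, N = False, Q = True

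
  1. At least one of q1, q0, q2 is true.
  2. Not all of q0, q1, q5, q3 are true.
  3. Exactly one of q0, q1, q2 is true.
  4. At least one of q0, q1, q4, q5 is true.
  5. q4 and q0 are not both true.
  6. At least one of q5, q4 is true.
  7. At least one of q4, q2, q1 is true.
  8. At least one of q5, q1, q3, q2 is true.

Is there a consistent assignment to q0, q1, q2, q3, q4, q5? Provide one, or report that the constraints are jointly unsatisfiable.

q0: False, q1: False, q2: True, q3: True, q4: False, q5: True

  (1) {q1, q0, q2}: 1 true — at least one ✓
  (2) {q0, q1, q5, q3}: 2/4 true — not all ✓
  (3) {q0, q1, q2}: 1 true — exactly one ✓
  (4) {q0, q1, q4, q5}: 1 true — at least one ✓
  (5) q4=F, q0=F — not both ✓
  (6) {q5, q4}: 1 true — at least one ✓
  (7) {q4, q2, q1}: 1 true — at least one ✓
  (8) {q5, q1, q3, q2}: 3 true — at least one ✓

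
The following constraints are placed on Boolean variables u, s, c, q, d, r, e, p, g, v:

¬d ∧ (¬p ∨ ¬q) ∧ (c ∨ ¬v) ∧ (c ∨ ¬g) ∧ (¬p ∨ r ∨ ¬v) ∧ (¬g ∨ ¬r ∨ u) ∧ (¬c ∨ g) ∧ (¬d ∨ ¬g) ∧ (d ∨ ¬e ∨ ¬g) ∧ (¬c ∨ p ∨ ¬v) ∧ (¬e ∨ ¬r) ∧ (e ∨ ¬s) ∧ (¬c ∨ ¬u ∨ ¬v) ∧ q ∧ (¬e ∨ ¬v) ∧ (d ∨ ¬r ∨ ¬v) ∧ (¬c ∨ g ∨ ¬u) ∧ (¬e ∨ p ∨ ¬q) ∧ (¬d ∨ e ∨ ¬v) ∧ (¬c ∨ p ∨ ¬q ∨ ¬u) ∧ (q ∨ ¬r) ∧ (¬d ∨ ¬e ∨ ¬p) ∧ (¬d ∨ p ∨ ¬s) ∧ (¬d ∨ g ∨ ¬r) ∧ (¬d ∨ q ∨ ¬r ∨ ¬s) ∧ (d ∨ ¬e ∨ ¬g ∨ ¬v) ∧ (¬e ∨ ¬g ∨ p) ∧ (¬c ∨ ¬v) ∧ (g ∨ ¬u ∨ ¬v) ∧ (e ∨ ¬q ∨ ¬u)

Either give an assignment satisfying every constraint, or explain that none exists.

u: False, s: False, c: True, q: True, d: False, r: False, e: False, p: False, g: True, v: False

Unit clause (¬d) forces d = False.
Unit clause (q) forces q = True.
In (¬p ∨ ¬q) only ¬p is left, so p = False.
In (¬e ∨ p ∨ ¬q) only ¬e is left, so e = False.
In (e ∨ ¬q ∨ ¬u) only ¬u is left, so u = False.
In (e ∨ ¬s) only ¬s is left, so s = False.
Set c = True.
  then (¬c ∨ g) forces g = True.
  then (¬c ∨ p ∨ ¬v) forces v = False.
  then (¬g ∨ ¬r ∨ u) forces r = False.
All clauses satisfied.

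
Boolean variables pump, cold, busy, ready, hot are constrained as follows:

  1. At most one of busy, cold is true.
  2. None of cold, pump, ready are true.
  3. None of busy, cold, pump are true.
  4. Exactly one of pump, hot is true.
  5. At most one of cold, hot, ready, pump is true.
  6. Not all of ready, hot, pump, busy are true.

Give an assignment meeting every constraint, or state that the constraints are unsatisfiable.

pump = False, cold = False, busy = False, ready = False, hot = True

  (1) {busy, cold}: 0 true — at most one ✓
  (2) {cold, pump, ready}: 0 true — none ✓
  (3) {busy, cold, pump}: 0 true — none ✓
  (4) {pump, hot}: 1 true — exactly one ✓
  (5) {cold, hot, ready, pump}: 1 true — at most one ✓
  (6) {ready, hot, pump, busy}: 1/4 true — not all ✓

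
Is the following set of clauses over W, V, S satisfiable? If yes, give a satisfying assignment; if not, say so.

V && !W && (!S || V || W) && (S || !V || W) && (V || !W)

W=F, V=T, S=T

Unit clause (V) forces V = True.
Unit clause (!W) forces W = False.
In (S || !V || W) only S is left, so S = True.
Check each clause:
  (V): V holds.
  (!W): !W holds.
  (!S || V || W): V holds.
  (S || !V || W): S holds.
  (V || !W): V holds.
All clauses satisfied.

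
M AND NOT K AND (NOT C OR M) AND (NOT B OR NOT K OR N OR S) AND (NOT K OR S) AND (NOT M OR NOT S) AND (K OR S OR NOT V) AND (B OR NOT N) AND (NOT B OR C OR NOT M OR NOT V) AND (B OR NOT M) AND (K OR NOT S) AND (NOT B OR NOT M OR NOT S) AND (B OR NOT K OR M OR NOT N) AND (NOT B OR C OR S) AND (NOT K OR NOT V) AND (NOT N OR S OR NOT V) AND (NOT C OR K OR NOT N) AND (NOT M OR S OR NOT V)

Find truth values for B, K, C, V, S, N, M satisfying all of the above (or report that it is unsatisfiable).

B=T, K=F, C=T, V=F, S=F, N=F, M=T

Unit clause (M) forces M = True.
Unit clause (NOT K) forces K = False.
In (NOT M OR NOT S) only NOT S is left, so S = False.
In (K OR S OR NOT V) only NOT V is left, so V = False.
In (B OR NOT M) only B is left, so B = True.
In (NOT B OR C OR S) only C is left, so C = True.
In (NOT C OR K OR NOT N) only NOT N is left, so N = False.
All clauses satisfied.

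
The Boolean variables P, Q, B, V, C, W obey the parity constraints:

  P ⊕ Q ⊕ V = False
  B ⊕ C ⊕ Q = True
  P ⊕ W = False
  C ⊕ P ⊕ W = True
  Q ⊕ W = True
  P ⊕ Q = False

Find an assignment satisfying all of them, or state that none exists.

Unsatisfiable

Adding constraints 3, 5, 6 mod 2: every variable appears an even number of times on the left, so the left side is 0.
But the right sides sum to 1 (mod 2). 0 ≠ 1 — the system is inconsistent.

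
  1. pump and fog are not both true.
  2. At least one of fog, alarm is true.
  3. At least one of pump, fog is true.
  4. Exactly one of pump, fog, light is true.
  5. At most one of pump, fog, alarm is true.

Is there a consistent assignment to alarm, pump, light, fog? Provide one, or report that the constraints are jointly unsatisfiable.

alarm = False, pump = False, light = False, fog = True

  (1) pump=F, fog=T — not both ✓
  (2) {fog, alarm}: 1 true — at least one ✓
  (3) {pump, fog}: 1 true — at least one ✓
  (4) {pump, fog, light}: 1 true — exactly one ✓
  (5) {pump, fog, alarm}: 1 true — at most one ✓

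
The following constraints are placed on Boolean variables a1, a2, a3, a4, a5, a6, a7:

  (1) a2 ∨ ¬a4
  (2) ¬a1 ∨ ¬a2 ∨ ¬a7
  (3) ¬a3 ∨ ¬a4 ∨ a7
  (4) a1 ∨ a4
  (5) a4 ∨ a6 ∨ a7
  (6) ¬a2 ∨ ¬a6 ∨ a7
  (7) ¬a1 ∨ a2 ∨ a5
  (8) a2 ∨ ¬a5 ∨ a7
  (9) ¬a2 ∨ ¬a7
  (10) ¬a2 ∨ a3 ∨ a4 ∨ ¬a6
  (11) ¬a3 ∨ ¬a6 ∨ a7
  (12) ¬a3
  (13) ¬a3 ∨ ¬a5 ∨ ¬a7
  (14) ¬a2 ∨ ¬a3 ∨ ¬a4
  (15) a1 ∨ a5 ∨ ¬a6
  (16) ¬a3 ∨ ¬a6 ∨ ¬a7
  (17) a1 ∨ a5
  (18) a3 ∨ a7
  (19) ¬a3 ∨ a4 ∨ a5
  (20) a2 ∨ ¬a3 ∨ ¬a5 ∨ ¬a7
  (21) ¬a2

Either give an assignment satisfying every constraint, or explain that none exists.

a1 = True, a2 = False, a3 = False, a4 = False, a5 = True, a6 = False, a7 = True

Unit clause (¬a3) forces a3 = False.
In (a3 ∨ a7) only a7 is left, so a7 = True.
Unit clause (¬a2) forces a2 = False.
In (a2 ∨ ¬a4) only ¬a4 is left, so a4 = False.
In (a1 ∨ a4) only a1 is left, so a1 = True.
In (¬a1 ∨ a2 ∨ a5) only a5 is left, so a5 = True.
Set a6 = False.
All clauses satisfied.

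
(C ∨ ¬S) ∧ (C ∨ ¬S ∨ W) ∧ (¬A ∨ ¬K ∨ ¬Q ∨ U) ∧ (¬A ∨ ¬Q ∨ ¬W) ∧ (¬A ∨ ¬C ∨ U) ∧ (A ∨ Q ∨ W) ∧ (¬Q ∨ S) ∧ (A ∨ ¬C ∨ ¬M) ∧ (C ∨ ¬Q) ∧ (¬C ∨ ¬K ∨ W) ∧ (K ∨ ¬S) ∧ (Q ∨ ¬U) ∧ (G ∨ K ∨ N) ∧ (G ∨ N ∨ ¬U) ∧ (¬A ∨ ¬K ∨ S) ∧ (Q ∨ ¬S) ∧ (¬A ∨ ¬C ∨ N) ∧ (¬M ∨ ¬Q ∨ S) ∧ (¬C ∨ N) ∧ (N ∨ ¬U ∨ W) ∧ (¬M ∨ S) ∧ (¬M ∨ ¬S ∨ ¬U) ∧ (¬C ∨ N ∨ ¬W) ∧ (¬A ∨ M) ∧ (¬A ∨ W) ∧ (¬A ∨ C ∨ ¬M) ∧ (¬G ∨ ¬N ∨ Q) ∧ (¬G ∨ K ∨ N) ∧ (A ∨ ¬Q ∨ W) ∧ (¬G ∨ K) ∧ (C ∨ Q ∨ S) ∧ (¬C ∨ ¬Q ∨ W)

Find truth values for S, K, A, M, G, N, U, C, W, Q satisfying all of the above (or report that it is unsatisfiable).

S: False, K: False, A: False, M: False, G: False, N: True, U: False, C: True, W: True, Q: False

Set S = False.
  then (¬Q ∨ S) forces Q = False.
  then (Q ∨ ¬U) forces U = False.
  then (¬M ∨ S) forces M = False.
  then (¬A ∨ M) forces A = False.
  then (C ∨ Q ∨ S) forces C = True.
  then (A ∨ Q ∨ W) forces W = True.
  then (¬C ∨ N) forces N = True.
  then (¬G ∨ ¬N ∨ Q) forces G = False.
Set K = False.
All clauses satisfied.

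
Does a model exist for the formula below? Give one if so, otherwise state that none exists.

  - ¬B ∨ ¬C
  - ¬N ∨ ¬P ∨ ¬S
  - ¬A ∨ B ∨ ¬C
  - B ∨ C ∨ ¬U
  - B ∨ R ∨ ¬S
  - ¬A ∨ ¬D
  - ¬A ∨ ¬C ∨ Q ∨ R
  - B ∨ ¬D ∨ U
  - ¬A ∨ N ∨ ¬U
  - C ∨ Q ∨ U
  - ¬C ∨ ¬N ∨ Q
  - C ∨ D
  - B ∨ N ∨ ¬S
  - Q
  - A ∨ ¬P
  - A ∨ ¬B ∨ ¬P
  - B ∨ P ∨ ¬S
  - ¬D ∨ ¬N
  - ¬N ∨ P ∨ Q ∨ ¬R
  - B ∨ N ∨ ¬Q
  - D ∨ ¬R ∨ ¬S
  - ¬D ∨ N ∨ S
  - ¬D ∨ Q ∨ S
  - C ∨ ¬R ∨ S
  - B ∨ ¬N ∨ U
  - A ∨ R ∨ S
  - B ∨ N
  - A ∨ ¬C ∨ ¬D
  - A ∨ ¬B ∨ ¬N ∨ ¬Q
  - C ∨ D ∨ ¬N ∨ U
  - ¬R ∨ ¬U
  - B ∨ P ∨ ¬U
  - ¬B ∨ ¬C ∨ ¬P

Unit clause (Q) forces Q = True.
Set B = True.
  then (¬B ∨ ¬C) forces C = False.
  then (C ∨ D) forces D = True.
  then (¬D ∨ ¬N) forces N = False.
  then (¬D ∨ N ∨ S) forces S = True.
  then (¬A ∨ ¬D) forces A = False.
  then (A ∨ ¬P) forces P = False.
Set U = False.
Set R = False.
All clauses satisfied.

B: True, C: False, Q: True, S: True, P: False, N: False, U: False, A: False, D: True, R: False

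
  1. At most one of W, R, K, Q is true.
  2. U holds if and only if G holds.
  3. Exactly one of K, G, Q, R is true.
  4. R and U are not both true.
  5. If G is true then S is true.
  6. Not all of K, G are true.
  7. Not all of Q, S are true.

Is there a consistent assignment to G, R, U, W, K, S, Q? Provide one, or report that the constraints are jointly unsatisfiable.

G: False, R: False, U: False, W: False, K: True, S: False, Q: False

  (1) {W, R, K, Q}: 1 true — at most one ✓
  (2) U=F, G=F — same ✓
  (3) {K, G, Q, R}: 1 true — exactly one ✓
  (4) R=F, U=F — not both ✓
  (5) G=F ⇒ S: vacuous ✓
  (6) {K, G}: 1/2 true — not all ✓
  (7) {Q, S}: 0/2 true — not all ✓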